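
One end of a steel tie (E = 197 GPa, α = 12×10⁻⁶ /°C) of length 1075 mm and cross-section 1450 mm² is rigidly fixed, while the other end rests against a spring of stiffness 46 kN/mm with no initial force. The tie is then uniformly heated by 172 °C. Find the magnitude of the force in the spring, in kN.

Free thermal expansion: δ_free = αΔT L = 12×10⁻⁶ × 172 × 1075 = 2.219 mm.
Let P be the compressive force at the spring. The tie shortens elastically by PL/(AE) and the spring compresses by P/k; together these equal δ_free.
P [ L/(AE) + 1/k ] = δ_free → P [ 1075/(1450×197×10³) + 1/(46×10³) ] = 2.219.
P = 2.219 / 2.55×10⁻⁵ = 87000 N.

P ≈ 87 kN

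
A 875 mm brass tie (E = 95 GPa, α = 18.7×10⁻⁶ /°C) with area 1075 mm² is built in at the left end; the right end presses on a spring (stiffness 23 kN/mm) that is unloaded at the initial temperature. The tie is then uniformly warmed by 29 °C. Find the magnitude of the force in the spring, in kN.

P ≈ 9.12 kN

The unrestrained thermal change is αΔT L = 18.7×10⁻⁶ × 29 × 875 = 0.4745 mm.
Let P be the compressive force at the spring. The tie shortens elastically by PL/(AE) and the spring compresses by P/k; together these equal δ_free.
P [ L/(AE) + 1/k ] = δ_free → P [ 875/(1075×95×10³) + 1/(23×10³) ] = 0.4745.
P = 0.4745 / 5.205×10⁻⁵ = 9117 N.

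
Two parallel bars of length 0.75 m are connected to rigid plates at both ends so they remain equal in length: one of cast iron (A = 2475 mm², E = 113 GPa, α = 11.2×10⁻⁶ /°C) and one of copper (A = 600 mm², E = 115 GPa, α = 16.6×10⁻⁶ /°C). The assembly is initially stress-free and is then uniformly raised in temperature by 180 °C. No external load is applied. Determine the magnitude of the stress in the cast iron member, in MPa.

The copper has the larger α, so on heating it would change length more than the cast iron if both were free. The rigid plates force a common final length, so the copper is put into compression and the cast iron into tension, with equal and opposite forces P (no external load).
Equating the net (thermal + elastic) strains gives |α₁ − α₂|·ΔT = P·[1/(A₁E₁) + 1/(A₂E₂)].
|α₁ − α₂|·ΔT = 5.4×10⁻⁶ × 180 = 0.000972.
1/(A₁E₁) + 1/(A₂E₂) = 1/(2475×113×10³) + 1/(600×115×10³) = 1.807×10⁻⁸ N⁻¹.
P = 0.000972 / 1.807×10⁻⁸ = 53800 N = 53.8 kN.
σ_{cast iron} = P/A₁ = 53800/2475 = 21.74 MPa, tensile.

σ ≈ 21.7 MPa (tensile)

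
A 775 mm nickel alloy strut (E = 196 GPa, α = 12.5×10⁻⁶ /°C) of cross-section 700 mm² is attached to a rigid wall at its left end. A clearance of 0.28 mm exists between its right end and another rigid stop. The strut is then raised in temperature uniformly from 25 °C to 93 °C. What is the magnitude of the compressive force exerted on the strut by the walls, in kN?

If the wall were absent the strut would grow by αΔT L = 12.5×10⁻⁶ × 68 × 775 = 0.6587 mm.
After closing the 0.28 mm clearance, 0.6587 − 0.28 = 0.3787 mm of expansion remains to be suppressed by the wall.
So σ = E(δ_free − g)/L = 196×10³ × 0.3787/775 = 95.79 MPa.
P = σA = 95.79 × 700 = 67.05 kN.

P ≈ 67.1 kN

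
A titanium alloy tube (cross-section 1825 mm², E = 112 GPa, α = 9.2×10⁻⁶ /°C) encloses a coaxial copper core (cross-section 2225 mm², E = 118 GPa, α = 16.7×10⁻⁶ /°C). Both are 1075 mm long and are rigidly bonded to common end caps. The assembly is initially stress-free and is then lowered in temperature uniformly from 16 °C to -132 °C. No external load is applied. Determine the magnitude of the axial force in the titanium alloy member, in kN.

P ≈ 128 kN (compressive in the titanium alloy)

The copper has the larger α, so on cooling it would change length more than the titanium alloy if both were free. The rigid plates force a common final length, so the copper is put into tension and the titanium alloy into compression, with equal and opposite forces P (no external load).
Setting the final lengths equal and cancelling L: (α₁ − α₂)ΔT = P/(A₁E₁) + P/(A₂E₂).
|α₁ − α₂|·ΔT = 7.5×10⁻⁶ × 148 = 0.00111.
1/(A₁E₁) + 1/(A₂E₂) = 1/(1825×112×10³) + 1/(2225×118×10³) = 8.701×10⁻⁹ N⁻¹.
So P = 0.00111 / 8.701×10⁻⁹ = 127.6 kN.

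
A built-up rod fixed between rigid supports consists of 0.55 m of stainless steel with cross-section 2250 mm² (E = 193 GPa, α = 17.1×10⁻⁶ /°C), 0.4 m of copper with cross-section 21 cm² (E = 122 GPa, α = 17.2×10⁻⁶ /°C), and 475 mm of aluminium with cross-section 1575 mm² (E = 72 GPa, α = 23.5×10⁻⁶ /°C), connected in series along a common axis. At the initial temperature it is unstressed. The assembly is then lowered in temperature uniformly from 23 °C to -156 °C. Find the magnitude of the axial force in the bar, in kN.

If the supports were absent, the total length change would be Σ αᵢΔT Lᵢ = 17.1×10⁻⁶×179×550 + 17.2×10⁻⁶×179×400 + 23.5×10⁻⁶×179×475 = 4.913 mm.
The rigid supports impose zero overall length change; the single axial force P common to all segments must satisfy P Σ Lᵢ/(AᵢEᵢ) = δ_free.
Σ Lᵢ/(AᵢEᵢ) = 550/(2250×193×10³) + 400/(2100×122×10³) + 475/(1575×72×10³) = 7.017×10⁻⁶ mm/N.
Hence P = δ_free / Σ(L/AE) = 4.913/7.017×10⁻⁶ = 700.2 kN (tensile).

P ≈ 700 kN (tensile)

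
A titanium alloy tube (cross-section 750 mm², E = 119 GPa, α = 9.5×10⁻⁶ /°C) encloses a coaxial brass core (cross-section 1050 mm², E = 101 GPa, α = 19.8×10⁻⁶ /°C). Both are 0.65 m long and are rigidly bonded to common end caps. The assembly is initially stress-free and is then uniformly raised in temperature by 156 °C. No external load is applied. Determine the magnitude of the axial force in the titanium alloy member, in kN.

P ≈ 77.9 kN (tensile in the titanium alloy)

Both members must finish at the same length. With the larger α, the brass tends to over-expand; the plates restrain it, putting the brass in compression and the titanium alloy in tension. With no external load the two internal forces are equal and opposite, magnitude P.
Setting the final lengths equal and cancelling L: (α₁ − α₂)ΔT = P/(A₁E₁) + P/(A₂E₂).
|α₁ − α₂|·ΔT = 10.3×10⁻⁶ × 156 = 0.001607.
1/(A₁E₁) + 1/(A₂E₂) = 1/(750×119×10³) + 1/(1050×101×10³) = 2.063×10⁻⁸ N⁻¹.
So P = 0.001607 / 2.063×10⁻⁸ = 77.87 kN.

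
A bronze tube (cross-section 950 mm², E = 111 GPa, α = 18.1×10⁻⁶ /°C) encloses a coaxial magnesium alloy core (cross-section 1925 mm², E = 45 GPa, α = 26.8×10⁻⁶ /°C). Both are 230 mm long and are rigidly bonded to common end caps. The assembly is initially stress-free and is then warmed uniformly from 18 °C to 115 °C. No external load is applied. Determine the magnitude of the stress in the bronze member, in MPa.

σ ≈ 42.2 MPa (tensile)

The magnesium alloy has the larger α, so on heating it would change length more than the bronze if both were free. The rigid plates force a common final length, so the magnesium alloy is put into compression and the bronze into tension, with equal and opposite forces P (no external load).
Compatibility of the two members (thermal + elastic change equal): (α₁ − α₂)ΔT = P·[1/(A₁E₁) + 1/(A₂E₂)].
|α₁ − α₂|·ΔT = 8.7×10⁻⁶ × 97 = 0.0008439.
1/(A₁E₁) + 1/(A₂E₂) = 1/(950×111×10³) + 1/(1925×45×10³) = 2.103×10⁻⁸ N⁻¹.
So P = 0.0008439 / 2.103×10⁻⁸ = 40.13 kN.
σ_{bronze} = P/A₁ = 40130/950 = 42.25 MPa, tensile.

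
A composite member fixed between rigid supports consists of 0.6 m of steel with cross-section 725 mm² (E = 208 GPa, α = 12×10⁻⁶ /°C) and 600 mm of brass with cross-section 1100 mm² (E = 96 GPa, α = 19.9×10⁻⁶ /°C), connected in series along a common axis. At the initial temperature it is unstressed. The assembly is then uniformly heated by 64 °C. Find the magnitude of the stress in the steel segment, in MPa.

σ ≈ 175 MPa (compressive)

With the walls removed the bar would change length by δ_free = Σ αᵢΔT Lᵢ = 12×10⁻⁶×64×600 + 19.9×10⁻⁶×64×600 = 1.225 mm.
The walls prevent any net length change, so an axial force P (same in every segment) develops. Compatibility: P · Σ Lᵢ/(AᵢEᵢ) = δ_free.
The series flexibility is Σ Lᵢ/(AᵢEᵢ) = 600/(725×208×10³) + 600/(1100×96×10³) = 9.661×10⁻⁶ mm/N.
So P = 1.225 / 9.661×10⁻⁶ = 126.8 kN, compressive.
σ_{steel} = P / A = 126800 / 725 = 174.9 MPa.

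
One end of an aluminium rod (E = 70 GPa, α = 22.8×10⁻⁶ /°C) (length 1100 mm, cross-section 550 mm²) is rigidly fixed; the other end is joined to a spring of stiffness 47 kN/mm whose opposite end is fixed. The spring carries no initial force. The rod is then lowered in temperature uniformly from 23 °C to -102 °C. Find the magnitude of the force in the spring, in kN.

The unrestrained thermal change is αΔT L = 22.8×10⁻⁶ × 125 × 1100 = 3.135 mm.
With a force P in the spring, the elastic change of the rod is PL/(AE) and that of the spring is P/k; compatibility requires their sum to equal δ_free.
P [ L/(AE) + 1/k ] = δ_free → P [ 1100/(550×70×10³) + 1/(47×10³) ] = 3.135.
P = 3.135 / 4.985×10⁻⁵ = 62890 N.

P ≈ 62.9 kN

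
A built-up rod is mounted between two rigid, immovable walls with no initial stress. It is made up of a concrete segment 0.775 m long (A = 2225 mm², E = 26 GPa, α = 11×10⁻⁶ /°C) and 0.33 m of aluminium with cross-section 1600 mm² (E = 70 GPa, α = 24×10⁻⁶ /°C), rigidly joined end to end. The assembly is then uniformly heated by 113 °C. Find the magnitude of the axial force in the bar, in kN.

P ≈ 114 kN (compressive)

With the walls removed the bar would change length by δ_free = Σ αᵢΔT Lᵢ = 11×10⁻⁶×113×775 + 24×10⁻⁶×113×330 = 1.858 mm.
The rigid supports impose zero overall length change; the single axial force P common to all segments must satisfy P Σ Lᵢ/(AᵢEᵢ) = δ_free.
The series flexibility is Σ Lᵢ/(AᵢEᵢ) = 775/(2225×26×10³) + 330/(1600×70×10³) = 1.634×10⁻⁵ mm/N.
P = 1.858 / 1.634×10⁻⁵ = 113700 N = 113.7 kN, compressive.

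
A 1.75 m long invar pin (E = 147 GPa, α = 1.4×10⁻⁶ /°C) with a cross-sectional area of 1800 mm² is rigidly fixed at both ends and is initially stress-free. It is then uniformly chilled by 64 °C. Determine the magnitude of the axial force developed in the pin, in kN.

P ≈ 23.7 kN (tensile)

The ends cannot move, so σ = EαΔT = 147×10³ × 1.4×10⁻⁶ × 64 = 13.17 MPa.
P = AEαΔT = 1800 × 147×10³ × 1.4×10⁻⁶ × 64 = 23.71 kN (tensile).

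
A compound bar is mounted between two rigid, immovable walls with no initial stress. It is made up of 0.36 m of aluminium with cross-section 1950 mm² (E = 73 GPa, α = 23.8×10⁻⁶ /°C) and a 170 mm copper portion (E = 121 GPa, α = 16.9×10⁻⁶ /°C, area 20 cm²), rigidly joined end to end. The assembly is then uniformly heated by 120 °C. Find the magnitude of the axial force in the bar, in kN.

P ≈ 425 kN (compressive)

Free thermal expansion of the whole bar: Σ αᵢΔT Lᵢ = 23.8×10⁻⁶×120×360 + 16.9×10⁻⁶×120×170 = 1.373 mm.
The walls prevent any net length change, so an axial force P (same in every segment) develops. Compatibility: P · Σ Lᵢ/(AᵢEᵢ) = δ_free.
The series flexibility is Σ Lᵢ/(AᵢEᵢ) = 360/(1950×73×10³) + 170/(2000×121×10³) = 3.231×10⁻⁶ mm/N.
P = 1.373 / 3.231×10⁻⁶ = 424900 N = 424.9 kN, compressive.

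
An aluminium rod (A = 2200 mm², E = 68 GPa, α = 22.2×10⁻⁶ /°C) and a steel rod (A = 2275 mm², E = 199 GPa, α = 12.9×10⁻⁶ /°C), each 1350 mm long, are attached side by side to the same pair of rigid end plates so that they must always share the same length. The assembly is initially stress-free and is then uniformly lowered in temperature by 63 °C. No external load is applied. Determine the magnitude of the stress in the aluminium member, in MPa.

σ ≈ 29.9 MPa (tensile)

Both members must finish at the same length. With the larger α, the aluminium tends to over-contract; the plates restrain it, putting the aluminium in tension and the steel in compression. With no external load the two internal forces are equal and opposite, magnitude P.
Equating the net (thermal + elastic) strains gives |α₁ − α₂|·ΔT = P·[1/(A₁E₁) + 1/(A₂E₂)].
|α₁ − α₂|·ΔT = 9.3×10⁻⁶ × 63 = 0.0005859.
1/(A₁E₁) + 1/(A₂E₂) = 1/(2200×68×10³) + 1/(2275×199×10³) = 8.893×10⁻⁹ N⁻¹.
P = 0.0005859 / 8.893×10⁻⁹ = 65880 N = 65.88 kN.
σ_{aluminium} = P/A₁ = 65880/2200 = 29.95 MPa, tensile.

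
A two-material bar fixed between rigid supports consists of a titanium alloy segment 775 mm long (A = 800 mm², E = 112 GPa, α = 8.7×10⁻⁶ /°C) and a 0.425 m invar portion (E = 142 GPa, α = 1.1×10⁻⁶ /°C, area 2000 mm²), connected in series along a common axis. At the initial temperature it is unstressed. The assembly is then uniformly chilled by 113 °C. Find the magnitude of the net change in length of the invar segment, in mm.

|ΔL| ≈ 0.0673 mm

Free thermal contraction of the whole bar: Σ αᵢΔT Lᵢ = 8.7×10⁻⁶×113×775 + 1.1×10⁻⁶×113×425 = 0.8147 mm.
The rigid supports impose zero overall length change; the single axial force P common to all segments must satisfy P Σ Lᵢ/(AᵢEᵢ) = δ_free.
Σ Lᵢ/(AᵢEᵢ) = 775/(800×112×10³) + 425/(2000×142×10³) = 1.015×10⁻⁵ mm/N.
So P = 0.8147 / 1.015×10⁻⁵ = 80.3 kN, tensile.
For the invar segment, free thermal change = 1.1×10⁻⁶×113×425 = 0.05283 mm and elastic change from P = 80300×425/(2000×142×10³) = 0.1202 mm; these oppose, so the net change is 0.0673 mm (segment lengthens).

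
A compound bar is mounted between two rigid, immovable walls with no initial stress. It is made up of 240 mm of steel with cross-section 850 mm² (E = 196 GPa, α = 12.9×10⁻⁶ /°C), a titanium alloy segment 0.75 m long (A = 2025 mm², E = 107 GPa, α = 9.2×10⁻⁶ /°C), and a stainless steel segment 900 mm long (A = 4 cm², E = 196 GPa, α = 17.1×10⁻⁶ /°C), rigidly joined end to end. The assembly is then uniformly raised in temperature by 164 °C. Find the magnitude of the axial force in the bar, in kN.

P ≈ 254 kN (compressive)

If the supports were absent, the total length change would be Σ αᵢΔT Lᵢ = 12.9×10⁻⁶×164×240 + 9.2×10⁻⁶×164×750 + 17.1×10⁻⁶×164×900 = 4.163 mm.
The rigid supports impose zero overall length change; the single axial force P common to all segments must satisfy P Σ Lᵢ/(AᵢEᵢ) = δ_free.
The series flexibility is Σ Lᵢ/(AᵢEᵢ) = 240/(850×196×10³) + 750/(2025×107×10³) + 900/(400×196×10³) = 1.638×10⁻⁵ mm/N.
Hence P = δ_free / Σ(L/AE) = 4.163/1.638×10⁻⁵ = 254.1 kN (compressive).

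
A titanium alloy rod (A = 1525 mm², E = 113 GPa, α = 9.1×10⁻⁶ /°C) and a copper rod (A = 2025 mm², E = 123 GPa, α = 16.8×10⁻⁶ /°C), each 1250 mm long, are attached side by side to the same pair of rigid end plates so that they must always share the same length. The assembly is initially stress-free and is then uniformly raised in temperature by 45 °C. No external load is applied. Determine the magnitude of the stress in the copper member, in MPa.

Equilibrium of a rigid end plate with no external load gives equal and opposite internal forces ±P in the two members. Since α_{copper} > α_{titanium alloy}, heating drives the copper into compression and the titanium alloy into tension.
Setting the final lengths equal and cancelling L: (α₁ − α₂)ΔT = P/(A₁E₁) + P/(A₂E₂).
|α₁ − α₂|·ΔT = 7.7×10⁻⁶ × 45 = 0.0003465.
1/(A₁E₁) + 1/(A₂E₂) = 1/(1525×113×10³) + 1/(2025×123×10³) = 9.818×10⁻⁹ N⁻¹.
P = 0.0003465 / 9.818×10⁻⁹ = 35290 N = 35.29 kN.
σ_{copper} = P/A₂ = 35290/2025 = 17.43 MPa, compressive.

σ ≈ 17.4 MPa (compressive)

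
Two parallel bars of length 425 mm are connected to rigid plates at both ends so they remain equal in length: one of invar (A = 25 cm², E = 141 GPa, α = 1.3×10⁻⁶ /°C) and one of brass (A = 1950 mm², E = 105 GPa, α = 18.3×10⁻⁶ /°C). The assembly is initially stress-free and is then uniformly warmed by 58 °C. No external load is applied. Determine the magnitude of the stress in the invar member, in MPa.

σ ≈ 51.1 MPa (tensile)

The brass has the larger α, so on heating it would change length more than the invar if both were free. The rigid plates force a common final length, so the brass is put into compression and the invar into tension, with equal and opposite forces P (no external load).
Compatibility of the two members (thermal + elastic change equal): (α₁ − α₂)ΔT = P·[1/(A₁E₁) + 1/(A₂E₂)].
|α₁ − α₂|·ΔT = 17×10⁻⁶ × 58 = 0.000986.
1/(A₁E₁) + 1/(A₂E₂) = 1/(2500×141×10³) + 1/(1950×105×10³) = 7.721×10⁻⁹ N⁻¹.
P = 0.000986 / 7.721×10⁻⁹ = 127700 N = 127.7 kN.
σ_{invar} = P/A₁ = 127700/2500 = 51.08 MPa, tensile.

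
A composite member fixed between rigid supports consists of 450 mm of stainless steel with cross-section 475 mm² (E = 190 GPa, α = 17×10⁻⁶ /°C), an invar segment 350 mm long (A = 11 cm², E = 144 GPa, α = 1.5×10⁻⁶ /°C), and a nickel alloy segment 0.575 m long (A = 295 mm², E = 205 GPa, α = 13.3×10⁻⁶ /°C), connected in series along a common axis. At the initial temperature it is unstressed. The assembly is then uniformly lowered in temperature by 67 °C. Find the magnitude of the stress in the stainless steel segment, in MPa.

If the supports were absent, the total length change would be Σ αᵢΔT Lᵢ = 17×10⁻⁶×67×450 + 1.5×10⁻⁶×67×350 + 13.3×10⁻⁶×67×575 = 1.06 mm.
Since the ends are fixed, an axial force P builds up, equal in every segment, with P · Σ Lᵢ/(AᵢEᵢ) = δ_free.
Σ Lᵢ/(AᵢEᵢ) = 450/(475×190×10³) + 350/(1100×144×10³) + 575/(295×205×10³) = 1.67×10⁻⁵ mm/N.
So P = 1.06 / 1.67×10⁻⁵ = 63.47 kN, tensile.
σ_{stainless steel} = P / A = 63470 / 475 = 133.6 MPa.

σ ≈ 134 MPa (tensile)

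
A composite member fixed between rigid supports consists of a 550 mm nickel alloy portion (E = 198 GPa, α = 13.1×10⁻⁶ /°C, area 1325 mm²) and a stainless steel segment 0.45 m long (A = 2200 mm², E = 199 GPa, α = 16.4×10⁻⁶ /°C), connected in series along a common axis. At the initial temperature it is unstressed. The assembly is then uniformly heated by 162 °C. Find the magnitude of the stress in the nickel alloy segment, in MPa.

σ ≈ 571 MPa (compressive)

If the supports were absent, the total length change would be Σ αᵢΔT Lᵢ = 13.1×10⁻⁶×162×550 + 16.4×10⁻⁶×162×450 = 2.363 mm.
The rigid supports impose zero overall length change; the single axial force P common to all segments must satisfy P Σ Lᵢ/(AᵢEᵢ) = δ_free.
Σ Lᵢ/(AᵢEᵢ) = 550/(1325×198×10³) + 450/(2200×199×10³) = 3.124×10⁻⁶ mm/N.
So P = 2.363 / 3.124×10⁻⁶ = 756.3 kN, compressive.
σ_{nickel alloy} = P / A = 756300 / 1325 = 570.8 MPa.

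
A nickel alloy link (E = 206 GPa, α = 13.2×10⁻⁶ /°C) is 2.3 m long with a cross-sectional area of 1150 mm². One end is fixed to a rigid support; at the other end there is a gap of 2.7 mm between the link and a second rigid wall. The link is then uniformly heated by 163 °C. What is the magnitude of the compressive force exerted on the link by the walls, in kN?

P ≈ 232 kN

Free thermal elongation = αΔT L = 13.2×10⁻⁶ × 163 × 2300 = 4.949 mm.
This exceeds the 2.7 mm gap, so the wall pushes back. The portion of expansion that must be recovered elastically is δ_free − gap = 4.949 − 2.7 = 2.249 mm.
Compatibility: PL/(AE) = 2.249 mm, so σ = P/A = E × (2.249/2300) = 201.4 MPa.
P = σA = 201.4 × 1150 = 231.6 kN.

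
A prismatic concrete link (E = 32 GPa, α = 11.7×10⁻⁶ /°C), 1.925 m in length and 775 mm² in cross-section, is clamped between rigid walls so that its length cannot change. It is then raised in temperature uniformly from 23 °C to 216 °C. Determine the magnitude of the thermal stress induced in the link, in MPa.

σ ≈ 72.3 MPa (compressive)

With length fixed, the mechanical strain must cancel the thermal strain αΔT = 11.7×10⁻⁶ × 193 = 2258.1×10⁻⁶.
σ = EαΔT = 32×10³ × 11.7×10⁻⁶ × 193 = 72.26 MPa (compressive; the link is trying to expand).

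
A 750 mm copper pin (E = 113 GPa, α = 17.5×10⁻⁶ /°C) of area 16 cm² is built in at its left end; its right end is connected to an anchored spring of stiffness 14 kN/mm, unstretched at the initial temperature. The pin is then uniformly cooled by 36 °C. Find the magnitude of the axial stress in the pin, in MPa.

σ ≈ 3.91 MPa (tensile)

If the spring were absent the pin would shorten by αΔT L = 17.5×10⁻⁶ × 36 × 750 = 0.4725 mm.
With a force P in the spring, the elastic change of the pin is PL/(AE) and that of the spring is P/k; compatibility requires their sum to equal δ_free.
P [ L/(AE) + 1/k ] = δ_free → P [ 750/(1600×113×10³) + 1/(14×10³) ] = 0.4725.
P = 0.4725 / 7.558×10⁻⁵ = 6252 N.
σ = P/A = 6252/1600 = 3.907 MPa.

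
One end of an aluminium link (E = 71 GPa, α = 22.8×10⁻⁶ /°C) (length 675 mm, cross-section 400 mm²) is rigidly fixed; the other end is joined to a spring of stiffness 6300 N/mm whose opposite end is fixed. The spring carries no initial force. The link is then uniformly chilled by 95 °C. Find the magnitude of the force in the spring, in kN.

The unrestrained thermal change is αΔT L = 22.8×10⁻⁶ × 95 × 675 = 1.462 mm.
With a force P in the spring, the elastic change of the link is PL/(AE) and that of the spring is P/k; compatibility requires their sum to equal δ_free.
P [ L/(AE) + 1/k ] = δ_free → P [ 675/(400×71×10³) + 1/(6300) ] = 1.462.
P = 1.462 / 0.0001825 = 8011 N.

P ≈ 8.01 kN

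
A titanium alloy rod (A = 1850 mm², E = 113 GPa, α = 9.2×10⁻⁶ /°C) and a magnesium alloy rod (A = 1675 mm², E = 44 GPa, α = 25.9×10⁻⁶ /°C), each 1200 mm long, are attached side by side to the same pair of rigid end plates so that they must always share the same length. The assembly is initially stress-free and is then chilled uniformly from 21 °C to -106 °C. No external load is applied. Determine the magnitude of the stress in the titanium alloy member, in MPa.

σ ≈ 62.5 MPa (compressive)

The magnesium alloy has the larger α, so on cooling it would change length more than the titanium alloy if both were free. The rigid plates force a common final length, so the magnesium alloy is put into tension and the titanium alloy into compression, with equal and opposite forces P (no external load).
Setting the final lengths equal and cancelling L: (α₁ − α₂)ΔT = P/(A₁E₁) + P/(A₂E₂).
|α₁ − α₂|·ΔT = 16.7×10⁻⁶ × 127 = 0.002121.
1/(A₁E₁) + 1/(A₂E₂) = 1/(1850×113×10³) + 1/(1675×44×10³) = 1.835×10⁻⁸ N⁻¹.
So P = 0.002121 / 1.835×10⁻⁸ = 115.6 kN.
σ_{titanium alloy} = P/A₁ = 115600/1850 = 62.47 MPa, compressive.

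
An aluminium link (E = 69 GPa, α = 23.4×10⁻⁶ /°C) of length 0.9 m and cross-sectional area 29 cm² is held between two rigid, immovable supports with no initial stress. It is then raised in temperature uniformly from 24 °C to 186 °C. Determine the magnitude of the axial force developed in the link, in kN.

With zero net strain, σ = E·αΔT = 69 GPa × 23.4×10⁻⁶ × 162 = 261.6 MPa.
Axial force P = σA = 261.6 × 2900 = 758500 N = 758.5 kN, compressive.

P ≈ 759 kN (compressive)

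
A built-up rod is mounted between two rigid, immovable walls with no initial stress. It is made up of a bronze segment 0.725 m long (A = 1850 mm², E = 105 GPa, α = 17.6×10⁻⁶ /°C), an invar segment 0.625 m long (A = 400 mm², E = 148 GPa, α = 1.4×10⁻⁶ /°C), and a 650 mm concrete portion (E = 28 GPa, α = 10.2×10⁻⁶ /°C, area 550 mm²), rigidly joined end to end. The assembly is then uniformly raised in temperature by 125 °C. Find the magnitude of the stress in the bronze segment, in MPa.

With the walls removed the bar would change length by δ_free = Σ αᵢΔT Lᵢ = 17.6×10⁻⁶×125×725 + 1.4×10⁻⁶×125×625 + 10.2×10⁻⁶×125×650 = 2.533 mm.
Since the ends are fixed, an axial force P builds up, equal in every segment, with P · Σ Lᵢ/(AᵢEᵢ) = δ_free.
The series flexibility is Σ Lᵢ/(AᵢEᵢ) = 725/(1850×105×10³) + 625/(400×148×10³) + 650/(550×28×10³) = 5.65×10⁻⁵ mm/N.
So P = 2.533 / 5.65×10⁻⁵ = 44.84 kN, compressive.
σ_{bronze} = P / A = 44840 / 1850 = 24.24 MPa.

σ ≈ 24.2 MPa (compressive)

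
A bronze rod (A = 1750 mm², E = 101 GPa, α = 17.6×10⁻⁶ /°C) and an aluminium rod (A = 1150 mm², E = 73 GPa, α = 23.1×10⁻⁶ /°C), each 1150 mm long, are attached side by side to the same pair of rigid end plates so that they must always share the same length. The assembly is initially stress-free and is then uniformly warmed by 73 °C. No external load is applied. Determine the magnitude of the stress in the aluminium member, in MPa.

σ ≈ 19.9 MPa (compressive)

The aluminium has the larger α, so on heating it would change length more than the bronze if both were free. The rigid plates force a common final length, so the aluminium is put into compression and the bronze into tension, with equal and opposite forces P (no external load).
Equating the net (thermal + elastic) strains gives |α₁ − α₂|·ΔT = P·[1/(A₁E₁) + 1/(A₂E₂)].
|α₁ − α₂|·ΔT = 5.5×10⁻⁶ × 73 = 0.0004015.
1/(A₁E₁) + 1/(A₂E₂) = 1/(1750×101×10³) + 1/(1150×73×10³) = 1.757×10⁻⁸ N⁻¹.
So P = 0.0004015 / 1.757×10⁻⁸ = 22.85 kN.
σ_{aluminium} = P/A₂ = 22850/1150 = 19.87 MPa, compressive.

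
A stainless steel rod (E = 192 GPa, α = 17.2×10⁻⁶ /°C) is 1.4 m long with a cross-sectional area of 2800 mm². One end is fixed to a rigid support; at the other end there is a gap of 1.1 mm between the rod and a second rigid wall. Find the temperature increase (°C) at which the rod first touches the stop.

ΔT ≈ 45.7 °C

Contact occurs when the free expansion equals the gap: αΔT L = 1.1 mm.
So ΔT = g/(αL) = 1.1/(17.2×10⁻⁶ × 1400) = 45.68 °C.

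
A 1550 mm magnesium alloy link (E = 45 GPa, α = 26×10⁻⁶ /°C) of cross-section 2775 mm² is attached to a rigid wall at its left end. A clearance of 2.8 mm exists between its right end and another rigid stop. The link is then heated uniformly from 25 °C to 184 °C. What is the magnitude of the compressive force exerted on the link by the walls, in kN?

P ≈ 291 kN

Free thermal elongation = αΔT L = 26×10⁻⁶ × 159 × 1550 = 6.408 mm.
The gap closes (δ_free > 2.8 mm) and the wall then resists a further 6.408 − 2.8 = 3.608 mm of expansion.
Compatibility: PL/(AE) = 3.608 mm, so σ = P/A = E × (3.608/1550) = 104.7 MPa.
P = σA = 104.7 × 2775 = 290.7 kN.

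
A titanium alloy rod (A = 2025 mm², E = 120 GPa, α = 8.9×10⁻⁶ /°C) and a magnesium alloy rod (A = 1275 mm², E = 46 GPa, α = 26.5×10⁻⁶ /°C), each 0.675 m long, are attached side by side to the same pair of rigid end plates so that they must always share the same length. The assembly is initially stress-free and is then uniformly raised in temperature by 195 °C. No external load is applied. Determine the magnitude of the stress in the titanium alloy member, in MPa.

The magnesium alloy has the larger α, so on heating it would change length more than the titanium alloy if both were free. The rigid plates force a common final length, so the magnesium alloy is put into compression and the titanium alloy into tension, with equal and opposite forces P (no external load).
Setting the final lengths equal and cancelling L: (α₁ − α₂)ΔT = P/(A₁E₁) + P/(A₂E₂).
|α₁ − α₂|·ΔT = 17.6×10⁻⁶ × 195 = 0.003432.
1/(A₁E₁) + 1/(A₂E₂) = 1/(2025×120×10³) + 1/(1275×46×10³) = 2.117×10⁻⁸ N⁻¹.
So P = 0.003432 / 2.117×10⁻⁸ = 162.2 kN.
σ_{titanium alloy} = P/A₁ = 162200/2025 = 80.07 MPa, tensile.

σ ≈ 80.1 MPa (tensile)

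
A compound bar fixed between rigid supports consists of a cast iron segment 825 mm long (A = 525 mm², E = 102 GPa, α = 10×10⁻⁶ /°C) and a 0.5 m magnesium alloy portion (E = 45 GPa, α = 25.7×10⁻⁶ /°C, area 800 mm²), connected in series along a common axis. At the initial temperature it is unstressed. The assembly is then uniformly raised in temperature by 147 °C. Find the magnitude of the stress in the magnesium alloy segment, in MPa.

σ ≈ 132 MPa (compressive)

With the walls removed the bar would change length by δ_free = Σ αᵢΔT Lᵢ = 10×10⁻⁶×147×825 + 25.7×10⁻⁶×147×500 = 3.102 mm.
Since the ends are fixed, an axial force P builds up, equal in every segment, with P · Σ Lᵢ/(AᵢEᵢ) = δ_free.
The series flexibility is Σ Lᵢ/(AᵢEᵢ) = 825/(525×102×10³) + 500/(800×45×10³) = 2.93×10⁻⁵ mm/N.
So P = 3.102 / 2.93×10⁻⁵ = 105.9 kN, compressive.
σ_{magnesium alloy} = P / A = 105900 / 800 = 132.3 MPa.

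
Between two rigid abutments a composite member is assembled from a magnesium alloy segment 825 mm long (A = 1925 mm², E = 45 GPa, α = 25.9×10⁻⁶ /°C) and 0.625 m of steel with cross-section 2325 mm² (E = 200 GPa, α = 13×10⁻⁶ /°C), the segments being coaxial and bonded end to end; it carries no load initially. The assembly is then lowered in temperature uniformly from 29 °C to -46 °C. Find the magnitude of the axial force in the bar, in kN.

Free thermal contraction of the whole bar: Σ αᵢΔT Lᵢ = 25.9×10⁻⁶×75×825 + 13×10⁻⁶×75×625 = 2.212 mm.
The walls prevent any net length change, so an axial force P (same in every segment) develops. Compatibility: P · Σ Lᵢ/(AᵢEᵢ) = δ_free.
Σ Lᵢ/(AᵢEᵢ) = 825/(1925×45×10³) + 625/(2325×200×10³) = 1.087×10⁻⁵ mm/N.
Hence P = δ_free / Σ(L/AE) = 2.212/1.087×10⁻⁵ = 203.5 kN (tensile).

P ≈ 204 kN (tensile)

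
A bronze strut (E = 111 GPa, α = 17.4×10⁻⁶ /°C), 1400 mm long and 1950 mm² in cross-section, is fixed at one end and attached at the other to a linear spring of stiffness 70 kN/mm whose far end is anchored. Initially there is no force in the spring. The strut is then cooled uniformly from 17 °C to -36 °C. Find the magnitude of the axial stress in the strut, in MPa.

σ ≈ 31.9 MPa (tensile)

The unrestrained thermal change is αΔT L = 17.4×10⁻⁶ × 53 × 1400 = 1.291 mm.
Let P be the tensile force in the spring. The strut extends elastically by PL/(AE) and the spring stretches by P/k; together these equal δ_free.
So P = δ_free / [L/(AE) + 1/k] = 1.291 / [ 1400/(1950×111×10³) + 1/(70×10³) ].
P = 1.291 / 2.075×10⁻⁵ = 62210 N.
σ = P/A = 62210/1950 = 31.9 MPa.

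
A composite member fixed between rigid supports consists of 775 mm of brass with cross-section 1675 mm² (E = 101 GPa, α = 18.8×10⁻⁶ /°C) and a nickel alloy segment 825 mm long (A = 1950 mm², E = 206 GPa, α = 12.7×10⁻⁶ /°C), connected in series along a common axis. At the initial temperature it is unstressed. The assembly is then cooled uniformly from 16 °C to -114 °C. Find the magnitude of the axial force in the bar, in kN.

If the supports were absent, the total length change would be Σ αᵢΔT Lᵢ = 18.8×10⁻⁶×130×775 + 12.7×10⁻⁶×130×825 = 3.256 mm.
The rigid supports impose zero overall length change; the single axial force P common to all segments must satisfy P Σ Lᵢ/(AᵢEᵢ) = δ_free.
The series flexibility is Σ Lᵢ/(AᵢEᵢ) = 775/(1675×101×10³) + 825/(1950×206×10³) = 6.635×10⁻⁶ mm/N.
Hence P = δ_free / Σ(L/AE) = 3.256/6.635×10⁻⁶ = 490.8 kN (tensile).

P ≈ 491 kN (tensile)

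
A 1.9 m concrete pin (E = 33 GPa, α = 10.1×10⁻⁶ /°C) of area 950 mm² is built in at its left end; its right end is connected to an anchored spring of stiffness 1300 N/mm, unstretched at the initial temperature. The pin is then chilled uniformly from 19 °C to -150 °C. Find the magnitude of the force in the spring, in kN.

P ≈ 3.91 kN

Free thermal contraction: δ_free = αΔT L = 10.1×10⁻⁶ × 169 × 1900 = 3.243 mm.
With a force P in the spring, the elastic change of the pin is PL/(AE) and that of the spring is P/k; compatibility requires their sum to equal δ_free.
P [ L/(AE) + 1/k ] = δ_free → P [ 1900/(950×33×10³) + 1/(1300) ] = 3.243.
P = 3.243 / 0.0008298 = 3908 N.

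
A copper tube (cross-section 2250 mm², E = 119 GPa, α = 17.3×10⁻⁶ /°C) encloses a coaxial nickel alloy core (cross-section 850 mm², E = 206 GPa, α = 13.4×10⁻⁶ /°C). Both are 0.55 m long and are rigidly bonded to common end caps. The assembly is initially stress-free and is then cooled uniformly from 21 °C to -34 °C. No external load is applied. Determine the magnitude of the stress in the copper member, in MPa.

Both members must finish at the same length. With the larger α, the copper tends to over-contract; the plates restrain it, putting the copper in tension and the nickel alloy in compression. With no external load the two internal forces are equal and opposite, magnitude P.
Setting the final lengths equal and cancelling L: (α₁ − α₂)ΔT = P/(A₁E₁) + P/(A₂E₂).
|α₁ − α₂|·ΔT = 3.9×10⁻⁶ × 55 = 0.0002145.
1/(A₁E₁) + 1/(A₂E₂) = 1/(2250×119×10³) + 1/(850×206×10³) = 9.446×10⁻⁹ N⁻¹.
P = 0.0002145 / 9.446×10⁻⁹ = 22710 N = 22.71 kN.
σ_{copper} = P/A₁ = 22710/2250 = 10.09 MPa, tensile.

σ ≈ 10.1 MPa (tensile)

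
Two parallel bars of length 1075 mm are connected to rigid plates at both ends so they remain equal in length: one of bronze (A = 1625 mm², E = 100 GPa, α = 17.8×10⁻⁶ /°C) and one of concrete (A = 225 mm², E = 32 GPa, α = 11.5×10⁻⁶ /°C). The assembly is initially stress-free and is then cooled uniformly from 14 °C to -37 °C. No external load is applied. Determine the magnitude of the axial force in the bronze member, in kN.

Equilibrium of a rigid end plate with no external load gives equal and opposite internal forces ±P in the two members. Since α_{bronze} > α_{concrete}, cooling drives the bronze into tension and the concrete into compression.
Setting the final lengths equal and cancelling L: (α₁ − α₂)ΔT = P/(A₁E₁) + P/(A₂E₂).
|α₁ − α₂|·ΔT = 6.3×10⁻⁶ × 51 = 0.0003213.
1/(A₁E₁) + 1/(A₂E₂) = 1/(1625×100×10³) + 1/(225×32×10³) = 1.45×10⁻⁷ N⁻¹.
P = 0.0003213 / 1.45×10⁻⁷ = 2215 N = 2.215 kN.

P ≈ 2.22 kN (tensile in the bronze)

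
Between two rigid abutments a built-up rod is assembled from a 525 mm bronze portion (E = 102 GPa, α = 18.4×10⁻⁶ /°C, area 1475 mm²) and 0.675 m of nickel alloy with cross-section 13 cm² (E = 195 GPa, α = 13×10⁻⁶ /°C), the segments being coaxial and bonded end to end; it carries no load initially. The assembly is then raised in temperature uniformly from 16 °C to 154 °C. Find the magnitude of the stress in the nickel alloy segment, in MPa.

σ ≈ 318 MPa (compressive)

If the supports were absent, the total length change would be Σ αᵢΔT Lᵢ = 18.4×10⁻⁶×138×525 + 13×10⁻⁶×138×675 = 2.544 mm.
The walls prevent any net length change, so an axial force P (same in every segment) develops. Compatibility: P · Σ Lᵢ/(AᵢEᵢ) = δ_free.
Σ Lᵢ/(AᵢEᵢ) = 525/(1475×102×10³) + 675/(1300×195×10³) = 6.152×10⁻⁶ mm/N.
So P = 2.544 / 6.152×10⁻⁶ = 413.5 kN, compressive.
σ_{nickel alloy} = P / A = 413500 / 1300 = 318.1 MPa.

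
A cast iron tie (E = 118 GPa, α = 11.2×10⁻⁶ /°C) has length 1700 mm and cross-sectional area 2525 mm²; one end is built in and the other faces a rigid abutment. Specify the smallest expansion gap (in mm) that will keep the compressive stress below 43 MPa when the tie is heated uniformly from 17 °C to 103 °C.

g ≈ 1.02 mm

With no wall the tie would lengthen by αΔT L = 11.2×10⁻⁶ × 86 × 1700 = 1.637 mm.
At the allowable stress the elastic shortening the wall may impose is σL/E = 43 × 1700 / (118×10³) = 0.6195 mm.
The gap must absorb the remainder: g_min = 1.637 − 0.6195 = 1.018 mm.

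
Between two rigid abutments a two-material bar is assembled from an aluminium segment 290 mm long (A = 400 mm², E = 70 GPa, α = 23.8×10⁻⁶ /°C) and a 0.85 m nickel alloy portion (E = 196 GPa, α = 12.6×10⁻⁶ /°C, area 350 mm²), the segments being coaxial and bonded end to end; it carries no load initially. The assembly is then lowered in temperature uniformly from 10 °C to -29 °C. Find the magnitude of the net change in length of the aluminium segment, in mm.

If the supports were absent, the total length change would be Σ αᵢΔT Lᵢ = 23.8×10⁻⁶×39×290 + 12.6×10⁻⁶×39×850 = 0.6869 mm.
The walls prevent any net length change, so an axial force P (same in every segment) develops. Compatibility: P · Σ Lᵢ/(AᵢEᵢ) = δ_free.
The series flexibility is Σ Lᵢ/(AᵢEᵢ) = 290/(400×70×10³) + 850/(350×196×10³) = 2.275×10⁻⁵ mm/N.
P = 0.6869 / 2.275×10⁻⁵ = 30190 N = 30.19 kN, tensile.
For the aluminium segment, free thermal change = 23.8×10⁻⁶×39×290 = 0.2692 mm and elastic change from P = 30190×290/(400×70×10³) = 0.3127 mm; these oppose, so the net change is 0.0436 mm (segment lengthens).

|ΔL| ≈ 0.0436 mm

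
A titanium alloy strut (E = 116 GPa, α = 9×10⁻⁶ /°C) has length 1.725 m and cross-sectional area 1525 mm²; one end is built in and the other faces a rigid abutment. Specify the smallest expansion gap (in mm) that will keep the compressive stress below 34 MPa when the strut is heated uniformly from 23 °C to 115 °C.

Free expansion if unrestrained: δ_free = αΔT L = 9×10⁻⁶ × 92 × 1725 = 1.428 mm.
A stress of 34 MPa corresponds to the wall pushing the strut back by σL/E = 34×1725/(116×10³) = 0.5056 mm.
The gap must absorb the remainder: g_min = 1.428 − 0.5056 = 0.9227 mm.

g ≈ 0.923 mm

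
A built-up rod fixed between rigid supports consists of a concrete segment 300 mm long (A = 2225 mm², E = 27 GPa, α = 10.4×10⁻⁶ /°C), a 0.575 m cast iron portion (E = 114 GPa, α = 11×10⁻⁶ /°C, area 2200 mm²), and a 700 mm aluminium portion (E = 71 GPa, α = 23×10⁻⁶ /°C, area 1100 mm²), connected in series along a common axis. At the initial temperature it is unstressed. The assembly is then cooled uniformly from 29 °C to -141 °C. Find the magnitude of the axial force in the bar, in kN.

If the supports were absent, the total length change would be Σ αᵢΔT Lᵢ = 10.4×10⁻⁶×170×300 + 11×10⁻⁶×170×575 + 23×10⁻⁶×170×700 = 4.343 mm.
Since the ends are fixed, an axial force P builds up, equal in every segment, with P · Σ Lᵢ/(AᵢEᵢ) = δ_free.
The series flexibility is Σ Lᵢ/(AᵢEᵢ) = 300/(2225×27×10³) + 575/(2200×114×10³) + 700/(1100×71×10³) = 1.625×10⁻⁵ mm/N.
Hence P = δ_free / Σ(L/AE) = 4.343/1.625×10⁻⁵ = 267.3 kN (tensile).

P ≈ 267 kN (tensile)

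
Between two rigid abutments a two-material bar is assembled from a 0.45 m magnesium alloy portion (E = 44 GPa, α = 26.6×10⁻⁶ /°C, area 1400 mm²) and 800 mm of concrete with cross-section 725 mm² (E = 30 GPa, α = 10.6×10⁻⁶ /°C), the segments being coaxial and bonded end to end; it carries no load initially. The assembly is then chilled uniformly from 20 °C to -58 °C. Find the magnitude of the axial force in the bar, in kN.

With the walls removed the bar would change length by δ_free = Σ αᵢΔT Lᵢ = 26.6×10⁻⁶×78×450 + 10.6×10⁻⁶×78×800 = 1.595 mm.
The rigid supports impose zero overall length change; the single axial force P common to all segments must satisfy P Σ Lᵢ/(AᵢEᵢ) = δ_free.
Σ Lᵢ/(AᵢEᵢ) = 450/(1400×44×10³) + 800/(725×30×10³) = 4.409×10⁻⁵ mm/N.
So P = 1.595 / 4.409×10⁻⁵ = 36.18 kN, tensile.

P ≈ 36.2 kN (tensile)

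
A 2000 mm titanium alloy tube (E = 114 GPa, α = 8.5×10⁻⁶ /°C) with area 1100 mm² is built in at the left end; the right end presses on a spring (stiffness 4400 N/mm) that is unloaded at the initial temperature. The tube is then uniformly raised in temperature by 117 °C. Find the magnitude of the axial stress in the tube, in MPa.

Free thermal expansion: δ_free = αΔT L = 8.5×10⁻⁶ × 117 × 2000 = 1.989 mm.
With a force P in the spring, the elastic change of the tube is PL/(AE) and that of the spring is P/k; compatibility requires their sum to equal δ_free.
So P = δ_free / [L/(AE) + 1/k] = 1.989 / [ 2000/(1100×114×10³) + 1/(4400) ].
P = 1.989 / 0.0002432 = 8178 N.
σ = P/A = 8178/1100 = 7.434 MPa.

σ ≈ 7.43 MPa (compressive)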